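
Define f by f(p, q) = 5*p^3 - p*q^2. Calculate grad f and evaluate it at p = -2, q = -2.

∂f/∂p = 15*p^2 - q^2
∂f/∂q = -2*p*q
∇f = (15*p^2 - q^2, -2*p*q)
At (-2, -2): (56, -8).

(56, -8)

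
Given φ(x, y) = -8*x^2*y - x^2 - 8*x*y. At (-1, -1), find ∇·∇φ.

∂²φ/∂x² = -2*(8*y + 1)
∂²φ/∂y² = 0
∇²φ = -16*y - 2
At (-1, -1): 14.

14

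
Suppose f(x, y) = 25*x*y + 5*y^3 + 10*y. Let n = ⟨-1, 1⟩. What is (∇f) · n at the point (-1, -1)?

25

∂f/∂x = 25*y
∂f/∂y = 25*x + 15*y^2 + 10
∇f at (-1, -1) = (-25, 0)
∇f · n = (-25)(-1) + (0)(1) = 25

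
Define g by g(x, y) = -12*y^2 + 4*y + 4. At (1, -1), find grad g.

(0, 28)

∂g/∂x = 0
∂g/∂y = -24*y + 4
∇g = (0, -24*y + 4)
At (1, -1): (0, 28).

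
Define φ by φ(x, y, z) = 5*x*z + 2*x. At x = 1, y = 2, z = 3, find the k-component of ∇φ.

(∇φ)_3 = ∂φ/∂z = 5*x
At (1, 2, 3): 5.

5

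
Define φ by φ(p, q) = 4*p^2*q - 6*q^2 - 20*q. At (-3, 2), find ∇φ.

(-48, -8)

∂φ/∂p = 8*p*q
∂φ/∂q = 4*p^2 - 12*q - 20
∇φ = (8*p*q, 4*p^2 - 12*q - 20)
At (-3, 2): (-48, -8).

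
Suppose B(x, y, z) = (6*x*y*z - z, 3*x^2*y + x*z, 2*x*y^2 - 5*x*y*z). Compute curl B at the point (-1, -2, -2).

(-1, 23, -2)

(∇×B)₁ = ∂B₃/∂y − ∂B₂/∂z = 4*x*y - 5*x*z - x
(∇×B)₂ = ∂B₁/∂z − ∂B₃/∂x = 6*x*y - 2*y^2 + 5*y*z - 1
(∇×B)₃ = ∂B₂/∂x − ∂B₁/∂y = 6*x*y - 6*x*z + z
∇×B = (4*x*y - 5*x*z - x, 6*x*y - 2*y^2 + 5*y*z - 1, 6*x*y - 6*x*z + z)
At (-1, -2, -2): (-1, 23, -2).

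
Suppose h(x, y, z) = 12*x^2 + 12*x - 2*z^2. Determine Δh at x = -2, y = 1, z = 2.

∂²h/∂x² = 24
∂²h/∂y² = 0
∂²h/∂z² = -4
∇²h = 20
At (-2, 1, 2): 20.

20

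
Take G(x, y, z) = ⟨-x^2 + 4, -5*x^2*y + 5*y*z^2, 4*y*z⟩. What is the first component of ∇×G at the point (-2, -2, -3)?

-72

(∇×G)_1 = ∂G₃/∂y − ∂G₂/∂z
= 4*z − (10*y*z)
= -10*y*z + 4*z
At (-2, -2, -3): -72.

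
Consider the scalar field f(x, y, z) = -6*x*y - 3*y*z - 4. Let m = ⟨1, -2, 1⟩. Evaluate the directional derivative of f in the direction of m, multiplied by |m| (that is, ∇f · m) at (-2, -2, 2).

6

∂f/∂x = -6*y
∂f/∂y = -6*x - 3*z
∂f/∂z = -3*y
∇f at (-2, -2, 2) = (12, 6, 6)
∇f · m = (12)(1) + (6)(-2) + (6)(1) = 6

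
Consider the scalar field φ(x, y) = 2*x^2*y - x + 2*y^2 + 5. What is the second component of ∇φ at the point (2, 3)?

(∇φ)_2 = ∂φ/∂y = 2*x^2 + 4*y
At (2, 3): 20.

20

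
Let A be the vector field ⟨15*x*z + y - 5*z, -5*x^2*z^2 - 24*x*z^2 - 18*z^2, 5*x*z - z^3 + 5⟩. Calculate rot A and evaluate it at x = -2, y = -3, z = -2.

(∇×A)₁ = ∂A₃/∂y − ∂A₂/∂z = 10*x^2*z + 48*x*z + 36*z
(∇×A)₂ = ∂A₁/∂z − ∂A₃/∂x = 15*x - 5*z - 5
(∇×A)₃ = ∂A₂/∂x − ∂A₁/∂y = -10*x*z^2 - 24*z^2 - 1
∇×A = (10*x^2*z + 48*x*z + 36*z, 15*x - 5*z - 5, -10*x*z^2 - 24*z^2 - 1)
At (-2, -3, -2): (40, -25, -17).

(40, -25, -17)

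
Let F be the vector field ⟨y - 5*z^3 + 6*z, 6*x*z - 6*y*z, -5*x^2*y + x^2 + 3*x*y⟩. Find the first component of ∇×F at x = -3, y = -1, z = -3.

-42

(∇×F)_1 = ∂F₃/∂y − ∂F₂/∂z
= -5*x^2 + 3*x − (6*x - 6*y)
= -5*x^2 - 3*x + 6*y
At (-3, -1, -3): -42.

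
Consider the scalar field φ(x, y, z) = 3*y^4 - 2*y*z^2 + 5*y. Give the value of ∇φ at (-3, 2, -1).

∂φ/∂x = 0
∂φ/∂y = 12*y^3 - 2*z^2 + 5
∂φ/∂z = -4*y*z
∇φ = (0, 12*y^3 - 2*z^2 + 5, -4*y*z)
At (-3, 2, -1): (0, 99, 8).

(0, 99, 8)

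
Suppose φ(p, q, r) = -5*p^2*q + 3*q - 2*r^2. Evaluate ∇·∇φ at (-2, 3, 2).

-34

∂²φ/∂p² = -10*q
∂²φ/∂q² = 0
∂²φ/∂r² = -4
∇²φ = -10*q - 4
At (-2, 3, 2): -34.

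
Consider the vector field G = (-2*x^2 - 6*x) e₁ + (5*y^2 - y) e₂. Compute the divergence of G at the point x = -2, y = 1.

∂G₁/∂x = -4*x - 6
∂G₂/∂y = 10*y - 1
∇·G = -4*x + 10*y - 7
At (-2, 1): 11.

11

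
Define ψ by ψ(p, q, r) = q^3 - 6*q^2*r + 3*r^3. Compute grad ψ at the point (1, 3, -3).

(0, 135, 27)

∂ψ/∂p = 0
∂ψ/∂q = 3*q^2 - 12*q*r
∂ψ/∂r = -6*q^2 + 9*r^2
∇ψ = (0, 3*q^2 - 12*q*r, -6*q^2 + 9*r^2)
At (1, 3, -3): (0, 135, 27).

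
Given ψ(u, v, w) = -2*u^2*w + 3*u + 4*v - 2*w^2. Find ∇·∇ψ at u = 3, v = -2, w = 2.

∂²ψ/∂u² = -4*w
∂²ψ/∂v² = 0
∂²ψ/∂w² = -4
∇²ψ = -4*w - 4
At (3, -2, 2): -12.

-12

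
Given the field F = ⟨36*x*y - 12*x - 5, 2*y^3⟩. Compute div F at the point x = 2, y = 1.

∂F₁/∂x = 36*y - 12
∂F₂/∂y = 6*y^2
∇·F = 6*y^2 + 36*y - 12
At (2, 1): 30.

30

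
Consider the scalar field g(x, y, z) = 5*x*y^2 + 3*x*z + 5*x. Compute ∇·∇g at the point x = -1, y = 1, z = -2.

-10

∂²g/∂x² = 0
∂²g/∂y² = 10*x
∂²g/∂z² = 0
∇²g = 10*x
At (-1, 1, -2): -10.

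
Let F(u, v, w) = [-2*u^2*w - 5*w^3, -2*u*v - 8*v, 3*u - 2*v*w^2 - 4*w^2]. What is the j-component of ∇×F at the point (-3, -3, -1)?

-36

(∇×F)_2 = ∂F₁/∂w − ∂F₃/∂u
= -2*u^2 - 15*w^2 − (3)
= -2*u^2 - 15*w^2 - 3
At (-3, -3, -1): -36.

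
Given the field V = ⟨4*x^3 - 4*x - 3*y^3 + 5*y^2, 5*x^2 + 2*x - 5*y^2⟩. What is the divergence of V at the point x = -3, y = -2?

∂V₁/∂x = 12*x^2 - 4
∂V₂/∂y = -10*y
∇·V = 12*x^2 - 10*y - 4
At (-3, -2): 124.

124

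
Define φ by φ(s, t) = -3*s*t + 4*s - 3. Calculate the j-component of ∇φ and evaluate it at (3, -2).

(∇φ)_2 = ∂φ/∂t = -3*s
At (3, -2): -9.

-9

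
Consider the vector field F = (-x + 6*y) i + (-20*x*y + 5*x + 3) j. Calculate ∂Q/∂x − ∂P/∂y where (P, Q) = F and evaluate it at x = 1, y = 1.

∂F₂/∂x = -20*y + 5
∂F₁/∂y = 6
Scalar curl = -20*y - 1
At (1, 1): -21.

-21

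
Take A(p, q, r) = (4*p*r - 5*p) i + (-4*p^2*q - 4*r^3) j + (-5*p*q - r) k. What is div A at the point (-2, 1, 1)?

-18

∂A₁/∂p = 4*r - 5
∂A₂/∂q = -4*p^2
∂A₃/∂r = -1
∇·A = -4*p^2 + 4*r - 6
At (-2, 1, 1): -18.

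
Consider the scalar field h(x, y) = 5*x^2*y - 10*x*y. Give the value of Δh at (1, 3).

∂²h/∂x² = 10*y
∂²h/∂y² = 0
∇²h = 10*y
At (1, 3): 30.

30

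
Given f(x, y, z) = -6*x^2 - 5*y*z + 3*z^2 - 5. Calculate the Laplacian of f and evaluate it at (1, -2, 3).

-6

∂²f/∂x² = -12
∂²f/∂y² = 0
∂²f/∂z² = 6
∇²f = -6
At (1, -2, 3): -6.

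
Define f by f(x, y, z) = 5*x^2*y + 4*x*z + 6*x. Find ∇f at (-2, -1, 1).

(30, 20, -8)

∂f/∂x = 10*x*y + 4*z + 6
∂f/∂y = 5*x^2
∂f/∂z = 4*x
∇f = (10*x*y + 4*z + 6, 5*x^2, 4*x)
At (-2, -1, 1): (30, 20, -8).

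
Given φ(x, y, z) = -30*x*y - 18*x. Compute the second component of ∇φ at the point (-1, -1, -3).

(∇φ)_2 = ∂φ/∂y = -30*x
At (-1, -1, -3): 30.

30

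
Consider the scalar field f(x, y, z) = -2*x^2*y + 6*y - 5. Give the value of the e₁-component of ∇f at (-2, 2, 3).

(∇f)_1 = ∂f/∂x = -4*x*y
At (-2, 2, 3): 16.

16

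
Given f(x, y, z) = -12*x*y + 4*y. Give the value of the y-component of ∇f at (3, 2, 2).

-32

(∇f)_2 = ∂f/∂y = -12*x + 4
At (3, 2, 2): -32.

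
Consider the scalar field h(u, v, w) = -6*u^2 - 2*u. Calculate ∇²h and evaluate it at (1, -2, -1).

-12

∂²h/∂u² = -12
∂²h/∂v² = 0
∂²h/∂w² = 0
∇²h = -12
At (1, -2, -1): -12.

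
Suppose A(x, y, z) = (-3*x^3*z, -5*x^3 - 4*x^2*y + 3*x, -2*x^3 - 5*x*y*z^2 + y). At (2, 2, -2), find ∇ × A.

(-39, 40, -89)

(∇×A)₁ = ∂A₃/∂y − ∂A₂/∂z = -5*x*z^2 + 1
(∇×A)₂ = ∂A₁/∂z − ∂A₃/∂x = -3*x^3 + 6*x^2 + 5*y*z^2
(∇×A)₃ = ∂A₂/∂x − ∂A₁/∂y = -15*x^2 - 8*x*y + 3
∇×A = (-5*x*z^2 + 1, -3*x^3 + 6*x^2 + 5*y*z^2, -15*x^2 - 8*x*y + 3)
At (2, 2, -2): (-39, 40, -89).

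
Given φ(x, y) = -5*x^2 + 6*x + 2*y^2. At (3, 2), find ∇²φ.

∂²φ/∂x² = -10
∂²φ/∂y² = 4
∇²φ = -6
At (3, 2): -6.

-6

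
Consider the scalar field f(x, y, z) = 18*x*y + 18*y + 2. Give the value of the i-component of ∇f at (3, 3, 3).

(∇f)_1 = ∂f/∂x = 18*y
At (3, 3, 3): 54.

54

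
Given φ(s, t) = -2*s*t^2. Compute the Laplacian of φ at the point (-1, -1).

∂²φ/∂s² = 0
∂²φ/∂t² = -4*s
∇²φ = -4*s
At (-1, -1): 4.

4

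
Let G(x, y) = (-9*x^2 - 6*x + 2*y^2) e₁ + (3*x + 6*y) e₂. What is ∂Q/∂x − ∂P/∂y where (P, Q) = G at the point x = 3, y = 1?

-1

∂G₂/∂x = 3
∂G₁/∂y = 4*y
Scalar curl = -4*y + 3
At (3, 1): -1.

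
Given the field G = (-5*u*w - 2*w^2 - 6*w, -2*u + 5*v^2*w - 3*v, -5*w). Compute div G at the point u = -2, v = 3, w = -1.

∂G₁/∂u = -5*w
∂G₂/∂v = 10*v*w - 3
∂G₃/∂w = -5
∇·G = 10*v*w - 5*w - 8
At (-2, 3, -1): -33.

-33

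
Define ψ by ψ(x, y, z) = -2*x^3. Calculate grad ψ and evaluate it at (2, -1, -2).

(-24, 0, 0)

∂ψ/∂x = -6*x^2
∂ψ/∂y = 0
∂ψ/∂z = 0
∇ψ = (-6*x^2, 0, 0)
At (2, -1, -2): (-24, 0, 0).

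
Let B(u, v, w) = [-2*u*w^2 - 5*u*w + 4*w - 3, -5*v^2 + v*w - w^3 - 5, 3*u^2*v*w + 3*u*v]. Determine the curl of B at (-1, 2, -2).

(∇×B)₁ = ∂B₃/∂v − ∂B₂/∂w = 3*u^2*w + 3*u - v + 3*w^2
(∇×B)₂ = ∂B₁/∂w − ∂B₃/∂u = -6*u*v*w - 4*u*w - 5*u - 3*v + 4
(∇×B)₃ = ∂B₂/∂u − ∂B₁/∂v = 0
∇×B = (3*u^2*w + 3*u - v + 3*w^2, -6*u*v*w - 4*u*w - 5*u - 3*v + 4, 0)
At (-1, 2, -2): (1, -29, 0).

(1, -29, 0)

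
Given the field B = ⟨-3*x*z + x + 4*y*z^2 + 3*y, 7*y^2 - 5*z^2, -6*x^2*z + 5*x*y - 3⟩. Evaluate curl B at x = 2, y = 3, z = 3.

(40, 123, -39)

(∇×B)₁ = ∂B₃/∂y − ∂B₂/∂z = 5*x + 10*z
(∇×B)₂ = ∂B₁/∂z − ∂B₃/∂x = 12*x*z - 3*x + 8*y*z - 5*y
(∇×B)₃ = ∂B₂/∂x − ∂B₁/∂y = -4*z^2 - 3
∇×B = (5*x + 10*z, 12*x*z - 3*x + 8*y*z - 5*y, -4*z^2 - 3)
At (2, 3, 3): (40, 123, -39).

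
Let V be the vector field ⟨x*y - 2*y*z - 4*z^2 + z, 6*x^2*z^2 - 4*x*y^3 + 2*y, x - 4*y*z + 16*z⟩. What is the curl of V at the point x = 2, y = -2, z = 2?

(∇×V)₁ = ∂V₃/∂y − ∂V₂/∂z = -12*x^2*z - 4*z
(∇×V)₂ = ∂V₁/∂z − ∂V₃/∂x = -2*y - 8*z
(∇×V)₃ = ∂V₂/∂x − ∂V₁/∂y = 12*x*z^2 - x - 4*y^3 + 2*z
∇×V = (-12*x^2*z - 4*z, -2*y - 8*z, 12*x*z^2 - x - 4*y^3 + 2*z)
At (2, -2, 2): (-104, -12, 130).

(-104, -12, 130)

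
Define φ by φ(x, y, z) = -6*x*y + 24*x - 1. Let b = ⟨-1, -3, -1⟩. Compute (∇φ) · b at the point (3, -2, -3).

18

∂φ/∂x = -6*y + 24
∂φ/∂y = -6*x
∂φ/∂z = 0
∇φ at (3, -2, -3) = (36, -18, 0)
∇φ · b = (36)(-1) + (-18)(-3) + (0)(-1) = 18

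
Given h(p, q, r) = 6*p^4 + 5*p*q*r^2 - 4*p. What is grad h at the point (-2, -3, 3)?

∂h/∂p = 24*p^3 + 5*q*r^2 - 4
∂h/∂q = 5*p*r^2
∂h/∂r = 10*p*q*r
∇h = (24*p^3 + 5*q*r^2 - 4, 5*p*r^2, 10*p*q*r)
At (-2, -3, 3): (-331, -90, 180).

(-331, -90, 180)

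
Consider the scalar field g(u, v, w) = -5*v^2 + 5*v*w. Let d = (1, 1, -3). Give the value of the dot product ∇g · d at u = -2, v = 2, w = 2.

-40

∂g/∂u = 0
∂g/∂v = -10*v + 5*w
∂g/∂w = 5*v
∇g at (-2, 2, 2) = (0, -10, 10)
∇g · d = (0)(1) + (-10)(1) + (10)(-3) = -40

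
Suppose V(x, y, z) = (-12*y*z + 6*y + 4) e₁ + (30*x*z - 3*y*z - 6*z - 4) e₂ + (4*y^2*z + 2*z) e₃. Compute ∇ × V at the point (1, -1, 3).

(-51, 12, 120)

(∇×V)₁ = ∂V₃/∂y − ∂V₂/∂z = -30*x + 8*y*z + 3*y + 6
(∇×V)₂ = ∂V₁/∂z − ∂V₃/∂x = -12*y
(∇×V)₃ = ∂V₂/∂x − ∂V₁/∂y = 42*z - 6
∇×V = (-30*x + 8*y*z + 3*y + 6, -12*y, 42*z - 6)
At (1, -1, 3): (-51, 12, 120).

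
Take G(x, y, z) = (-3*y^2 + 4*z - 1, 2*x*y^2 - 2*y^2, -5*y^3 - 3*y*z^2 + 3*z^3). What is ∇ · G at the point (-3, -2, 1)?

53

∂G₁/∂x = 0
∂G₂/∂y = 4*x*y - 4*y
∂G₃/∂z = -6*y*z + 9*z^2
∇·G = 4*x*y - 6*y*z - 4*y + 9*z^2
At (-3, -2, 1): 53.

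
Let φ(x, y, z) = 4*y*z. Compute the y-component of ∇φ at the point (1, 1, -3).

-12

(∇φ)_2 = ∂φ/∂y = 4*z
At (1, 1, -3): -12.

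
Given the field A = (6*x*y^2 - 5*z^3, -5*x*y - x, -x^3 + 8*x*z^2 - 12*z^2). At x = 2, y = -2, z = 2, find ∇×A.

(0, -80, 57)

(∇×A)₁ = ∂A₃/∂y − ∂A₂/∂z = 0
(∇×A)₂ = ∂A₁/∂z − ∂A₃/∂x = 3*x^2 - 23*z^2
(∇×A)₃ = ∂A₂/∂x − ∂A₁/∂y = -12*x*y - 5*y - 1
∇×A = (0, 3*x^2 - 23*z^2, -12*x*y - 5*y - 1)
At (2, -2, 2): (0, -80, 57).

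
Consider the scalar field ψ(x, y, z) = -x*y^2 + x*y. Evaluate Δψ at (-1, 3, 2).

∂²ψ/∂x² = 0
∂²ψ/∂y² = -2*x
∂²ψ/∂z² = 0
∇²ψ = -2*x
At (-1, 3, 2): 2.

2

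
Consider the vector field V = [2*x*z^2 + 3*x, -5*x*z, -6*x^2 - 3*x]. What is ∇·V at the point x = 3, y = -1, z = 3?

21

∂V₁/∂x = 2*z^2 + 3
∂V₂/∂y = 0
∂V₃/∂z = 0
∇·V = 2*z^2 + 3
At (3, -1, 3): 21.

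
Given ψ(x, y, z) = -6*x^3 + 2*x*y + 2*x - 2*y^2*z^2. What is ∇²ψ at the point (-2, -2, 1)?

52

∂²ψ/∂x² = -36*x
∂²ψ/∂y² = -4*z^2
∂²ψ/∂z² = -4*y^2
∇²ψ = -36*x - 4*y^2 - 4*z^2
At (-2, -2, 1): 52.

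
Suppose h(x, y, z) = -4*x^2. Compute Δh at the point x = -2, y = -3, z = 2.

∂²h/∂x² = -8
∂²h/∂y² = 0
∂²h/∂z² = 0
∇²h = -8
At (-2, -3, 2): -8.

-8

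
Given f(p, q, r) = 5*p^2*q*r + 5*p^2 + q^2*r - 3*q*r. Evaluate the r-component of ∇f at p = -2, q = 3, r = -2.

60

(∇f)_3 = ∂f/∂r = 5*p^2*q + q^2 - 3*q
At (-2, 3, -2): 60.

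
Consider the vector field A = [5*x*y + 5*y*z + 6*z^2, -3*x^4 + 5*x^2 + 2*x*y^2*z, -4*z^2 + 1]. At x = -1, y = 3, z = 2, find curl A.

(18, 39, 33)

(∇×A)₁ = ∂A₃/∂y − ∂A₂/∂z = -2*x*y^2
(∇×A)₂ = ∂A₁/∂z − ∂A₃/∂x = 5*y + 12*z
(∇×A)₃ = ∂A₂/∂x − ∂A₁/∂y = -12*x^3 + 5*x + 2*y^2*z - 5*z
∇×A = (-2*x*y^2, 5*y + 12*z, -12*x^3 + 5*x + 2*y^2*z - 5*z)
At (-1, 3, 2): (18, 39, 33).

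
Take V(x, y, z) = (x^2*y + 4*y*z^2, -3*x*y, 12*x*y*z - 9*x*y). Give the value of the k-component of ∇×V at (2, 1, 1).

-11

(∇×V)_3 = ∂V₂/∂x − ∂V₁/∂y
= -3*y − (x^2 + 4*z^2)
= -x^2 - 3*y - 4*z^2
At (2, 1, 1): -11.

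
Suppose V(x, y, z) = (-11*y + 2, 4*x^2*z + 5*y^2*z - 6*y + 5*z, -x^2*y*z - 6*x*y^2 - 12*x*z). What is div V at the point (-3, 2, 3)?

72

∂V₁/∂x = 0
∂V₂/∂y = 10*y*z - 6
∂V₃/∂z = -x^2*y - 12*x
∇·V = -x^2*y - 12*x + 10*y*z - 6
At (-3, 2, 3): 72.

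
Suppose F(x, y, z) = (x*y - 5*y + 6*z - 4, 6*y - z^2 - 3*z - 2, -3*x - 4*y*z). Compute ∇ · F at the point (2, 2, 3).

∂F₁/∂x = y
∂F₂/∂y = 6
∂F₃/∂z = -4*y
∇·F = -3*y + 6
At (2, 2, 3): 0.

0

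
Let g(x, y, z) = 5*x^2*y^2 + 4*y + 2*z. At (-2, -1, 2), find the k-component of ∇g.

2

(∇g)_3 = ∂g/∂z = 2
At (-2, -1, 2): 2.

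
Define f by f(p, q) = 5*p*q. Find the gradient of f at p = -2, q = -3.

∂f/∂p = 5*q
∂f/∂q = 5*p
∇f = (5*q, 5*p)
At (-2, -3): (-15, -10).

(-15, -10)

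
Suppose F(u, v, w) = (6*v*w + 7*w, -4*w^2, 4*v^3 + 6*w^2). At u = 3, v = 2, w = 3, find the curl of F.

(∇×F)₁ = ∂F₃/∂v − ∂F₂/∂w = 12*v^2 + 8*w
(∇×F)₂ = ∂F₁/∂w − ∂F₃/∂u = 6*v + 7
(∇×F)₃ = ∂F₂/∂u − ∂F₁/∂v = -6*w
∇×F = (12*v^2 + 8*w, 6*v + 7, -6*w)
At (3, 2, 3): (72, 19, -18).

(72, 19, -18)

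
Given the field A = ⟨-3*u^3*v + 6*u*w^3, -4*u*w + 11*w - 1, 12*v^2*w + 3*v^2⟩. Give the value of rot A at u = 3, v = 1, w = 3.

(∇×A)₁ = ∂A₃/∂v − ∂A₂/∂w = 4*u + 24*v*w + 6*v - 11
(∇×A)₂ = ∂A₁/∂w − ∂A₃/∂u = 18*u*w^2
(∇×A)₃ = ∂A₂/∂u − ∂A₁/∂v = 3*u^3 - 4*w
∇×A = (4*u + 24*v*w + 6*v - 11, 18*u*w^2, 3*u^3 - 4*w)
At (3, 1, 3): (79, 486, 69).

(79, 486, 69)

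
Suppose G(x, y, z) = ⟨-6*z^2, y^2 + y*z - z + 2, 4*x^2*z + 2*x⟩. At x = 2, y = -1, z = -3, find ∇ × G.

(2, 82, 0)

(∇×G)₁ = ∂G₃/∂y − ∂G₂/∂z = -y + 1
(∇×G)₂ = ∂G₁/∂z − ∂G₃/∂x = -8*x*z - 12*z - 2
(∇×G)₃ = ∂G₂/∂x − ∂G₁/∂y = 0
∇×G = (-y + 1, -8*x*z - 12*z - 2, 0)
At (2, -1, -3): (2, 82, 0).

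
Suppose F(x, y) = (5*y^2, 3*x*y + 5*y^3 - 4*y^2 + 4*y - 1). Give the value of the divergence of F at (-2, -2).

74

∂F₁/∂x = 0
∂F₂/∂y = 3*x + 15*y^2 - 8*y + 4
∇·F = 3*x + 15*y^2 - 8*y + 4
At (-2, -2): 74.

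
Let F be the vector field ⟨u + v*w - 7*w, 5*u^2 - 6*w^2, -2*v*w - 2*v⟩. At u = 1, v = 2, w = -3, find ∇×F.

(-32, -5, 13)

(∇×F)₁ = ∂F₃/∂v − ∂F₂/∂w = 10*w - 2
(∇×F)₂ = ∂F₁/∂w − ∂F₃/∂u = v - 7
(∇×F)₃ = ∂F₂/∂u − ∂F₁/∂v = 10*u - w
∇×F = (10*w - 2, v - 7, 10*u - w)
At (1, 2, -3): (-32, -5, 13).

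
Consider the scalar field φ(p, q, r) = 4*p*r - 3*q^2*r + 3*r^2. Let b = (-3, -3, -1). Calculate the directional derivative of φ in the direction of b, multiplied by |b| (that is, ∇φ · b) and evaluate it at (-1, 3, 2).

∂φ/∂p = 4*r
∂φ/∂q = -6*q*r
∂φ/∂r = 4*p - 3*q^2 + 6*r
∇φ at (-1, 3, 2) = (8, -36, -19)
∇φ · b = (8)(-3) + (-36)(-3) + (-19)(-1) = 103

103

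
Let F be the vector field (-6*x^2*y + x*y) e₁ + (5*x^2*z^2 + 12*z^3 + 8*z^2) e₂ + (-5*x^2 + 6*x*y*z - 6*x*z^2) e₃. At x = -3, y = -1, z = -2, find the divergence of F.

-91

∂F₁/∂x = -12*x*y + y
∂F₂/∂y = 0
∂F₃/∂z = 6*x*y - 12*x*z
∇·F = -6*x*y - 12*x*z + y
At (-3, -1, -2): -91.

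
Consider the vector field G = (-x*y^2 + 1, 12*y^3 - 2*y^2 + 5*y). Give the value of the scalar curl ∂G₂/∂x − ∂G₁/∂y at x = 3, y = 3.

18

∂G₂/∂x = 0
∂G₁/∂y = -2*x*y
Scalar curl = 2*x*y
At (3, 3): 18.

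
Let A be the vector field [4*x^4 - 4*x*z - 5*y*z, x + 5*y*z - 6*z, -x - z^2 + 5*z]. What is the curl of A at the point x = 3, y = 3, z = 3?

(∇×A)₁ = ∂A₃/∂y − ∂A₂/∂z = -5*y + 6
(∇×A)₂ = ∂A₁/∂z − ∂A₃/∂x = -4*x - 5*y + 1
(∇×A)₃ = ∂A₂/∂x − ∂A₁/∂y = 5*z + 1
∇×A = (-5*y + 6, -4*x - 5*y + 1, 5*z + 1)
At (3, 3, 3): (-9, -26, 16).

(-9, -26, 16)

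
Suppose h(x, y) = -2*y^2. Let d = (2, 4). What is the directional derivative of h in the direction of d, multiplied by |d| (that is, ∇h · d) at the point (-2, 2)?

-32

∂h/∂x = 0
∂h/∂y = -4*y
∇h at (-2, 2) = (0, -8)
∇h · d = (0)(2) + (-8)(4) = -32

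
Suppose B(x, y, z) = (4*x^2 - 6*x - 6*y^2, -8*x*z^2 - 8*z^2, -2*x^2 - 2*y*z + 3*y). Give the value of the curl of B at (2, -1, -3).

(-135, 8, -84)

(∇×B)₁ = ∂B₃/∂y − ∂B₂/∂z = 16*x*z + 14*z + 3
(∇×B)₂ = ∂B₁/∂z − ∂B₃/∂x = 4*x
(∇×B)₃ = ∂B₂/∂x − ∂B₁/∂y = 12*y - 8*z^2
∇×B = (16*x*z + 14*z + 3, 4*x, 12*y - 8*z^2)
At (2, -1, -3): (-135, 8, -84).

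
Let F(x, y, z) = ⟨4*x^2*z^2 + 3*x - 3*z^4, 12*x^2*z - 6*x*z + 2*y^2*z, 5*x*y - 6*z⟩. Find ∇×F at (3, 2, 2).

(∇×F)₁ = ∂F₃/∂y − ∂F₂/∂z = -12*x^2 + 11*x - 2*y^2
(∇×F)₂ = ∂F₁/∂z − ∂F₃/∂x = 8*x^2*z - 5*y - 12*z^3
(∇×F)₃ = ∂F₂/∂x − ∂F₁/∂y = 24*x*z - 6*z
∇×F = (-12*x^2 + 11*x - 2*y^2, 8*x^2*z - 5*y - 12*z^3, 24*x*z - 6*z)
At (3, 2, 2): (-83, 38, 132).

(-83, 38, 132)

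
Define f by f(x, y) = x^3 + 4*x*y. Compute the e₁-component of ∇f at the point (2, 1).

(∇f)_1 = ∂f/∂x = 3*x^2 + 4*y
At (2, 1): 16.

16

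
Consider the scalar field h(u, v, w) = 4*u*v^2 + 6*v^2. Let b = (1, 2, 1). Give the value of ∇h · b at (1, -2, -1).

∂h/∂u = 4*v^2
∂h/∂v = 8*u*v + 12*v
∂h/∂w = 0
∇h at (1, -2, -1) = (16, -40, 0)
∇h · b = (16)(1) + (-40)(2) + (0)(1) = -64

-64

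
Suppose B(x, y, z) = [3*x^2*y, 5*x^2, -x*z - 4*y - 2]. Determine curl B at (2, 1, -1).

(-4, -1, 8)

(∇×B)₁ = ∂B₃/∂y − ∂B₂/∂z = -4
(∇×B)₂ = ∂B₁/∂z − ∂B₃/∂x = z
(∇×B)₃ = ∂B₂/∂x − ∂B₁/∂y = -3*x^2 + 10*x
∇×B = (-4, z, -3*x^2 + 10*x)
At (2, 1, -1): (-4, -1, 8).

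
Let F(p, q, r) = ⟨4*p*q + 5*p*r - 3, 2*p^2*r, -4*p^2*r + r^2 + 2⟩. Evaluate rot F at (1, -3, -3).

(-2, -19, -16)

(∇×F)₁ = ∂F₃/∂q − ∂F₂/∂r = -2*p^2
(∇×F)₂ = ∂F₁/∂r − ∂F₃/∂p = 8*p*r + 5*p
(∇×F)₃ = ∂F₂/∂p − ∂F₁/∂q = 4*p*r - 4*p
∇×F = (-2*p^2, 8*p*r + 5*p, 4*p*r - 4*p)
At (1, -3, -3): (-2, -19, -16).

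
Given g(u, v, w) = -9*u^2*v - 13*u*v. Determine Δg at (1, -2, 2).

∂²g/∂u² = -18*v
∂²g/∂v² = 0
∂²g/∂w² = 0
∇²g = -18*v
At (1, -2, 2): 36.

36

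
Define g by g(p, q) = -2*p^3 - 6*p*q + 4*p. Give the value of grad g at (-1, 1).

∂g/∂p = -6*p^2 - 6*q + 4
∂g/∂q = -6*p
∇g = (-6*p^2 - 6*q + 4, -6*p)
At (-1, 1): (-8, 6).

(-8, 6)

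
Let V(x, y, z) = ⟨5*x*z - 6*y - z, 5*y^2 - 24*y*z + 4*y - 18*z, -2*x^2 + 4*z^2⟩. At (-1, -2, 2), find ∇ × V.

(-30, -10, 6)

(∇×V)₁ = ∂V₃/∂y − ∂V₂/∂z = 24*y + 18
(∇×V)₂ = ∂V₁/∂z − ∂V₃/∂x = 9*x - 1
(∇×V)₃ = ∂V₂/∂x − ∂V₁/∂y = 6
∇×V = (24*y + 18, 9*x - 1, 6)
At (-1, -2, 2): (-30, -10, 6).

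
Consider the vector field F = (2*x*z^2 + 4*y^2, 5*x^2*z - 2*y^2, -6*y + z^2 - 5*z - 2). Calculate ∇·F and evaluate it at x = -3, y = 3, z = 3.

7

∂F₁/∂x = 2*z^2
∂F₂/∂y = -4*y
∂F₃/∂z = 2*z - 5
∇·F = -4*y + 2*z^2 + 2*z - 5
At (-3, 3, 3): 7.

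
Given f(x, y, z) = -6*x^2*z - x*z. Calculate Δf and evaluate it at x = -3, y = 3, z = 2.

-24

∂²f/∂x² = -12*z
∂²f/∂y² = 0
∂²f/∂z² = 0
∇²f = -12*z
At (-3, 3, 2): -24.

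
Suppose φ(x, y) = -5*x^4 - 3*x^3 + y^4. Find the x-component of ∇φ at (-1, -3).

(∇φ)_1 = ∂φ/∂x = -20*x^3 - 9*x^2
At (-1, -3): 11.

11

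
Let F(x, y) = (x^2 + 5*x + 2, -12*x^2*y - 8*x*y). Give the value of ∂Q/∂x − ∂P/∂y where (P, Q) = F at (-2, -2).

-80

∂F₂/∂x = -24*x*y - 8*y
∂F₁/∂y = 0
Scalar curl = -24*x*y - 8*y
At (-2, -2): -80.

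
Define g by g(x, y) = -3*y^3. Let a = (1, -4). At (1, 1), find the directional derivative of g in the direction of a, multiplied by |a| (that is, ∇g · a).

36

∂g/∂x = 0
∂g/∂y = -9*y^2
∇g at (1, 1) = (0, -9)
∇g · a = (0)(1) + (-9)(-4) = 36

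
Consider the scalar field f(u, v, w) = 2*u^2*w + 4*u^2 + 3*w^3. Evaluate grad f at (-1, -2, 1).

∂f/∂u = 4*u*w + 8*u
∂f/∂v = 0
∂f/∂w = 2*u^2 + 9*w^2
∇f = (4*u*w + 8*u, 0, 2*u^2 + 9*w^2)
At (-1, -2, 1): (-12, 0, 11).

(-12, 0, 11)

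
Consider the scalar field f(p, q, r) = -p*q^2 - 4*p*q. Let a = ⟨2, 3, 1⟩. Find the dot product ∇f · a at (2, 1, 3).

∂f/∂p = -q^2 - 4*q
∂f/∂q = -2*p*q - 4*p
∂f/∂r = 0
∇f at (2, 1, 3) = (-5, -12, 0)
∇f · a = (-5)(2) + (-12)(3) + (0)(1) = -46

-46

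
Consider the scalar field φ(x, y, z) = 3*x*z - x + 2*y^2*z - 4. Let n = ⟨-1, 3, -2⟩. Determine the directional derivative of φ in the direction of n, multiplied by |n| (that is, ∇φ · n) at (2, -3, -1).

∂φ/∂x = 3*z - 1
∂φ/∂y = 4*y*z
∂φ/∂z = 3*x + 2*y^2
∇φ at (2, -3, -1) = (-4, 12, 24)
∇φ · n = (-4)(-1) + (12)(3) + (24)(-2) = -8

-8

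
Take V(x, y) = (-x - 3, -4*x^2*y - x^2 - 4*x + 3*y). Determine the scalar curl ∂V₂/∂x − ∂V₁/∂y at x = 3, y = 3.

-82

∂V₂/∂x = -8*x*y - 2*x - 4
∂V₁/∂y = 0
Scalar curl = -8*x*y - 2*x - 4
At (3, 3): -82.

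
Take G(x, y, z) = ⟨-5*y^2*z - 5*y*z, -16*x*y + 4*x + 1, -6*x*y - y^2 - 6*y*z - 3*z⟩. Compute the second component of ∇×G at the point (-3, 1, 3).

(∇×G)_2 = ∂G₁/∂z − ∂G₃/∂x
= -5*y^2 - 5*y − (-6*y)
= -5*y^2 + y
At (-3, 1, 3): -4.

-4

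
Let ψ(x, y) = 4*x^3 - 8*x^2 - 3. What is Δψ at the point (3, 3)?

∂²ψ/∂x² = 8*(3*x - 2)
∂²ψ/∂y² = 0
∇²ψ = 24*x - 16
At (3, 3): 56.

56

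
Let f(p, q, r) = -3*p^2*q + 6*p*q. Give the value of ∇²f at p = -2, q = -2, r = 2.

∂²f/∂p² = -6*q
∂²f/∂q² = 0
∂²f/∂r² = 0
∇²f = -6*q
At (-2, -2, 2): 12.

12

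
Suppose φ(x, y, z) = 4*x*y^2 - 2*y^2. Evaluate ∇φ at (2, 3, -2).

∂φ/∂x = 4*y^2
∂φ/∂y = 8*x*y - 4*y
∂φ/∂z = 0
∇φ = (4*y^2, 8*x*y - 4*y, 0)
At (2, 3, -2): (36, 36, 0).

(36, 36, 0)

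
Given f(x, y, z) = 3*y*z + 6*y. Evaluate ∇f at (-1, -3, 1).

(0, 9, -9)

∂f/∂x = 0
∂f/∂y = 3*z + 6
∂f/∂z = 3*y
∇f = (0, 3*z + 6, 3*y)
At (-1, -3, 1): (0, 9, -9).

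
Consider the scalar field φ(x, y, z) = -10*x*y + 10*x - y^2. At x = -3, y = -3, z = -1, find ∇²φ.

-2

∂²φ/∂x² = 0
∂²φ/∂y² = -2
∂²φ/∂z² = 0
∇²φ = -2
At (-3, -3, -1): -2.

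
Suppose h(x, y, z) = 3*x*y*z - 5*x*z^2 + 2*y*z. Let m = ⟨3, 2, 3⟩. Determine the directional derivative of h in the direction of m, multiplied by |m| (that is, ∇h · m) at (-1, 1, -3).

∂h/∂x = 3*y*z - 5*z^2
∂h/∂y = 3*x*z + 2*z
∂h/∂z = 3*x*y - 10*x*z + 2*y
∇h at (-1, 1, -3) = (-54, 3, -31)
∇h · m = (-54)(3) + (3)(2) + (-31)(3) = -249

-249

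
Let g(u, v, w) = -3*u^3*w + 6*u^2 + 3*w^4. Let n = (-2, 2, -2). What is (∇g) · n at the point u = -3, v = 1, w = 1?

48

∂g/∂u = -9*u^2*w + 12*u
∂g/∂v = 0
∂g/∂w = -3*u^3 + 12*w^3
∇g at (-3, 1, 1) = (-117, 0, 93)
∇g · n = (-117)(-2) + (0)(2) + (93)(-2) = 48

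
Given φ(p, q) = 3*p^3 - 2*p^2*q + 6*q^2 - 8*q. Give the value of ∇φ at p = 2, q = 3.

(12, 20)

∂φ/∂p = 9*p^2 - 4*p*q
∂φ/∂q = -2*p^2 + 12*q - 8
∇φ = (9*p^2 - 4*p*q, -2*p^2 + 12*q - 8)
At (2, 3): (12, 20).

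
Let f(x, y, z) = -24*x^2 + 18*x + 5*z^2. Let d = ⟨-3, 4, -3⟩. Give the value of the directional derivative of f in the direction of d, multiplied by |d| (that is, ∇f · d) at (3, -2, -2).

438

∂f/∂x = -48*x + 18
∂f/∂y = 0
∂f/∂z = 10*z
∇f at (3, -2, -2) = (-126, 0, -20)
∇f · d = (-126)(-3) + (0)(4) + (-20)(-3) = 438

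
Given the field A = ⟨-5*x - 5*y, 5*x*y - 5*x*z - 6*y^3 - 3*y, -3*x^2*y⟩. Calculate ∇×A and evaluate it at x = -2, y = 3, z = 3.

(-22, -36, 5)

(∇×A)₁ = ∂A₃/∂y − ∂A₂/∂z = -3*x^2 + 5*x
(∇×A)₂ = ∂A₁/∂z − ∂A₃/∂x = 6*x*y
(∇×A)₃ = ∂A₂/∂x − ∂A₁/∂y = 5*y - 5*z + 5
∇×A = (-3*x^2 + 5*x, 6*x*y, 5*y - 5*z + 5)
At (-2, 3, 3): (-22, -36, 5).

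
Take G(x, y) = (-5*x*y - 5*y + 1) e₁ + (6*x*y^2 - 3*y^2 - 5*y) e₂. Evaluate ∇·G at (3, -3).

∂G₁/∂x = -5*y
∂G₂/∂y = 12*x*y - 6*y - 5
∇·G = 12*x*y - 11*y - 5
At (3, -3): -80.

-80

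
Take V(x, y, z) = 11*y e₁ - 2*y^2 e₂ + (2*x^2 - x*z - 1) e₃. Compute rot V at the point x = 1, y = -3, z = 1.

(∇×V)₁ = ∂V₃/∂y − ∂V₂/∂z = 0
(∇×V)₂ = ∂V₁/∂z − ∂V₃/∂x = -4*x + z
(∇×V)₃ = ∂V₂/∂x − ∂V₁/∂y = -11
∇×V = (0, -4*x + z, -11)
At (1, -3, 1): (0, -3, -11).

(0, -3, -11)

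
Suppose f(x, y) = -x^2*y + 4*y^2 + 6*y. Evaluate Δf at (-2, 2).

4

∂²f/∂x² = -2*y
∂²f/∂y² = 8
∇²f = -2*y + 8
At (-2, 2): 4.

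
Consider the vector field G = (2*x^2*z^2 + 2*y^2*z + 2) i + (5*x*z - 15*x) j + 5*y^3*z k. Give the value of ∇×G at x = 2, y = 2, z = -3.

(∇×G)₁ = ∂G₃/∂y − ∂G₂/∂z = -5*x + 15*y^2*z
(∇×G)₂ = ∂G₁/∂z − ∂G₃/∂x = 4*x^2*z + 2*y^2
(∇×G)₃ = ∂G₂/∂x − ∂G₁/∂y = -4*y*z + 5*z - 15
∇×G = (-5*x + 15*y^2*z, 4*x^2*z + 2*y^2, -4*y*z + 5*z - 15)
At (2, 2, -3): (-190, -40, -6).

(-190, -40, -6)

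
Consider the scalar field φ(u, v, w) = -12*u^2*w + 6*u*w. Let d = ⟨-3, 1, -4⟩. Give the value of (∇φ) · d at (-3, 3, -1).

∂φ/∂u = -24*u*w + 6*w
∂φ/∂v = 0
∂φ/∂w = -12*u^2 + 6*u
∇φ at (-3, 3, -1) = (-78, 0, -126)
∇φ · d = (-78)(-3) + (0)(1) + (-126)(-4) = 738

738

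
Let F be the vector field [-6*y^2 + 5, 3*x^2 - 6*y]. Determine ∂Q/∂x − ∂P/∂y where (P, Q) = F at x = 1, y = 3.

42

∂F₂/∂x = 6*x
∂F₁/∂y = -12*y
Scalar curl = 6*x + 12*y
At (1, 3): 42.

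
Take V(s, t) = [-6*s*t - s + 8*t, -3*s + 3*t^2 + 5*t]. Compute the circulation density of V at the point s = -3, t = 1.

-29

∂V₂/∂s = -3
∂V₁/∂t = -6*s + 8
Scalar curl = 6*s - 11
At (-3, 1): -29.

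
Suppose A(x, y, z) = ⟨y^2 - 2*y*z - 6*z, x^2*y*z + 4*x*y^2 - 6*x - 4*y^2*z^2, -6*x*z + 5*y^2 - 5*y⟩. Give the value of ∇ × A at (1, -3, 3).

(184, 18, 24)

(∇×A)₁ = ∂A₃/∂y − ∂A₂/∂z = -x^2*y + 8*y^2*z + 10*y - 5
(∇×A)₂ = ∂A₁/∂z − ∂A₃/∂x = -2*y + 6*z - 6
(∇×A)₃ = ∂A₂/∂x − ∂A₁/∂y = 2*x*y*z + 4*y^2 - 2*y + 2*z - 6
∇×A = (-x^2*y + 8*y^2*z + 10*y - 5, -2*y + 6*z - 6, 2*x*y*z + 4*y^2 - 2*y + 2*z - 6)
At (1, -3, 3): (184, 18, 24).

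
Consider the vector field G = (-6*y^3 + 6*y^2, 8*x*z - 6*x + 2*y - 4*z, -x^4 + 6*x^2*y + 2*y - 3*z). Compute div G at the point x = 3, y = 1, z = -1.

∂G₁/∂x = 0
∂G₂/∂y = 2
∂G₃/∂z = -3
∇·G = -1
At (3, 1, -1): -1.

-1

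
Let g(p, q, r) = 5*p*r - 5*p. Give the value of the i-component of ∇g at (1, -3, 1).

0

(∇g)_1 = ∂g/∂p = 5*r - 5
At (1, -3, 1): 0.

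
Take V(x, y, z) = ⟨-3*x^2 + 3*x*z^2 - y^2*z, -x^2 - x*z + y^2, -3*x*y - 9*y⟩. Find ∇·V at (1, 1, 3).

23

∂V₁/∂x = -6*x + 3*z^2
∂V₂/∂y = 2*y
∂V₃/∂z = 0
∇·V = -6*x + 2*y + 3*z^2
At (1, 1, 3): 23.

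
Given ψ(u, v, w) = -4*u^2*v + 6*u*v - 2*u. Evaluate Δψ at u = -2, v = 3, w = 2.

∂²ψ/∂u² = -8*v
∂²ψ/∂v² = 0
∂²ψ/∂w² = 0
∇²ψ = -8*v
At (-2, 3, 2): -24.

-24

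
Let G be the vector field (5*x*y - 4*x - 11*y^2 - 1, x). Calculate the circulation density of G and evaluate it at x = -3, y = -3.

-50

∂G₂/∂x = 1
∂G₁/∂y = 5*x - 22*y
Scalar curl = -5*x + 22*y + 1
At (-3, -3): -50.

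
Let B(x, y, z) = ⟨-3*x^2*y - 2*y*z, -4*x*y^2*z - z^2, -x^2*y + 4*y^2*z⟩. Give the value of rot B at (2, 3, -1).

(∇×B)₁ = ∂B₃/∂y − ∂B₂/∂z = -x^2 + 4*x*y^2 + 8*y*z + 2*z
(∇×B)₂ = ∂B₁/∂z − ∂B₃/∂x = 2*x*y - 2*y
(∇×B)₃ = ∂B₂/∂x − ∂B₁/∂y = 3*x^2 - 4*y^2*z + 2*z
∇×B = (-x^2 + 4*x*y^2 + 8*y*z + 2*z, 2*x*y - 2*y, 3*x^2 - 4*y^2*z + 2*z)
At (2, 3, -1): (42, 6, 46).

(42, 6, 46)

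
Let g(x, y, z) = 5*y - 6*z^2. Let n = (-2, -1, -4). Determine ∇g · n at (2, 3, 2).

91

∂g/∂x = 0
∂g/∂y = 5
∂g/∂z = -12*z
∇g at (2, 3, 2) = (0, 5, -24)
∇g · n = (0)(-2) + (5)(-1) + (-24)(-4) = 91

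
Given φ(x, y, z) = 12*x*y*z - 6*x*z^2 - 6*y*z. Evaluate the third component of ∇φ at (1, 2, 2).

-12

(∇φ)_3 = ∂φ/∂z = 12*x*y - 12*x*z - 6*y
At (1, 2, 2): -12.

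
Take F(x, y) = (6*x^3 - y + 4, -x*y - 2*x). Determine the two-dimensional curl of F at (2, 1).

∂F₂/∂x = -y - 2
∂F₁/∂y = -1
Scalar curl = -y - 1
At (2, 1): -2.

-2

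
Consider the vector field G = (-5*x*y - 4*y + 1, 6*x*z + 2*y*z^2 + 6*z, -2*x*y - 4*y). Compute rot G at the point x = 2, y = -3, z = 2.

(∇×G)₁ = ∂G₃/∂y − ∂G₂/∂z = -8*x - 4*y*z - 10
(∇×G)₂ = ∂G₁/∂z − ∂G₃/∂x = 2*y
(∇×G)₃ = ∂G₂/∂x − ∂G₁/∂y = 5*x + 6*z + 4
∇×G = (-8*x - 4*y*z - 10, 2*y, 5*x + 6*z + 4)
At (2, -3, 2): (-2, -6, 26).

(-2, -6, 26)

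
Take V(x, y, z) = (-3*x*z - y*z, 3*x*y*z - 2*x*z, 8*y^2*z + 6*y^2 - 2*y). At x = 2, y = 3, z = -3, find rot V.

(-124, -9, -24)

(∇×V)₁ = ∂V₃/∂y − ∂V₂/∂z = -3*x*y + 2*x + 16*y*z + 12*y - 2
(∇×V)₂ = ∂V₁/∂z − ∂V₃/∂x = -3*x - y
(∇×V)₃ = ∂V₂/∂x − ∂V₁/∂y = 3*y*z - z
∇×V = (-3*x*y + 2*x + 16*y*z + 12*y - 2, -3*x - y, 3*y*z - z)
At (2, 3, -3): (-124, -9, -24).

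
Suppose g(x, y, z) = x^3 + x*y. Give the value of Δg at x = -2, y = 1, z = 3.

∂²g/∂x² = 6*x
∂²g/∂y² = 0
∂²g/∂z² = 0
∇²g = 6*x
At (-2, 1, 3): -12.

-12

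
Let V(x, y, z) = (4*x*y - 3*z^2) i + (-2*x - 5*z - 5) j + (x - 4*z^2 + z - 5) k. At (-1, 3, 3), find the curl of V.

(∇×V)₁ = ∂V₃/∂y − ∂V₂/∂z = 5
(∇×V)₂ = ∂V₁/∂z − ∂V₃/∂x = -6*z - 1
(∇×V)₃ = ∂V₂/∂x − ∂V₁/∂y = -4*x - 2
∇×V = (5, -6*z - 1, -4*x - 2)
At (-1, 3, 3): (5, -19, 2).

(5, -19, 2)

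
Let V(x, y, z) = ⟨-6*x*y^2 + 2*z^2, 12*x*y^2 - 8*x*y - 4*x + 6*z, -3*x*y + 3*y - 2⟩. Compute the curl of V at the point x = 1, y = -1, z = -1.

(-6, -7, 4)

(∇×V)₁ = ∂V₃/∂y − ∂V₂/∂z = -3*x - 3
(∇×V)₂ = ∂V₁/∂z − ∂V₃/∂x = 3*y + 4*z
(∇×V)₃ = ∂V₂/∂x − ∂V₁/∂y = 12*x*y + 12*y^2 - 8*y - 4
∇×V = (-3*x - 3, 3*y + 4*z, 12*x*y + 12*y^2 - 8*y - 4)
At (1, -1, -1): (-6, -7, 4).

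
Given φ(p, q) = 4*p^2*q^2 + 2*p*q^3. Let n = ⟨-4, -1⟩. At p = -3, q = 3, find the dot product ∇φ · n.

∂φ/∂p = 8*p*q^2 + 2*q^3
∂φ/∂q = 8*p^2*q + 6*p*q^2
∇φ at (-3, 3) = (-162, 54)
∇φ · n = (-162)(-4) + (54)(-1) = 594

594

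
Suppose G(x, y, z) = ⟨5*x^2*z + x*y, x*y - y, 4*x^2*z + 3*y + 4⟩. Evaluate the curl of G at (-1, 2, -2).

(3, -11, 3)

(∇×G)₁ = ∂G₃/∂y − ∂G₂/∂z = 3
(∇×G)₂ = ∂G₁/∂z − ∂G₃/∂x = 5*x^2 - 8*x*z
(∇×G)₃ = ∂G₂/∂x − ∂G₁/∂y = -x + y
∇×G = (3, 5*x^2 - 8*x*z, -x + y)
At (-1, 2, -2): (3, -11, 3).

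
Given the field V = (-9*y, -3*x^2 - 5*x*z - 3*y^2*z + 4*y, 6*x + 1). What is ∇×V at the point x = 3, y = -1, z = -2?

(18, -6, 1)

(∇×V)₁ = ∂V₃/∂y − ∂V₂/∂z = 5*x + 3*y^2
(∇×V)₂ = ∂V₁/∂z − ∂V₃/∂x = -6
(∇×V)₃ = ∂V₂/∂x − ∂V₁/∂y = -6*x - 5*z + 9
∇×V = (5*x + 3*y^2, -6, -6*x - 5*z + 9)
At (3, -1, -2): (18, -6, 1).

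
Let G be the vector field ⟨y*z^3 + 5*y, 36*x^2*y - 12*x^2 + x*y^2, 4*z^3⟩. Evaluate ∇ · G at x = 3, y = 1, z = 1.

342

∂G₁/∂x = 0
∂G₂/∂y = 36*x^2 + 2*x*y
∂G₃/∂z = 12*z^2
∇·G = 36*x^2 + 2*x*y + 12*z^2
At (3, 1, 1): 342.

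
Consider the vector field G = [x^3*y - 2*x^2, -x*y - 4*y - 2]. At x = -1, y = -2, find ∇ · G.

-5

∂G₁/∂x = 3*x^2*y - 4*x
∂G₂/∂y = -x - 4
∇·G = 3*x^2*y - 5*x - 4
At (-1, -2): -5.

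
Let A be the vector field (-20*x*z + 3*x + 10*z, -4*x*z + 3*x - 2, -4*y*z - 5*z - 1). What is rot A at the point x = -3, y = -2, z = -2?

(∇×A)₁ = ∂A₃/∂y − ∂A₂/∂z = 4*x - 4*z
(∇×A)₂ = ∂A₁/∂z − ∂A₃/∂x = -20*x + 10
(∇×A)₃ = ∂A₂/∂x − ∂A₁/∂y = -4*z + 3
∇×A = (4*x - 4*z, -20*x + 10, -4*z + 3)
At (-3, -2, -2): (-4, 70, 11).

(-4, 70, 11)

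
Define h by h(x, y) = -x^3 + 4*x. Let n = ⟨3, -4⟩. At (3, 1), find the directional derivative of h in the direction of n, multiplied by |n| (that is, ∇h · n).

-69

∂h/∂x = -3*x^2 + 4
∂h/∂y = 0
∇h at (3, 1) = (-23, 0)
∇h · n = (-23)(3) + (0)(-4) = -69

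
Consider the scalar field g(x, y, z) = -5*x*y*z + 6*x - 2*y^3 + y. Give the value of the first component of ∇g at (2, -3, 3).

51

(∇g)_1 = ∂g/∂x = -5*y*z + 6
At (2, -3, 3): 51.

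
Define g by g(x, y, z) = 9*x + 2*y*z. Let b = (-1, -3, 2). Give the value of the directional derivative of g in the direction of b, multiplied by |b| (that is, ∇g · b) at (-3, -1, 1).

-19

∂g/∂x = 9
∂g/∂y = 2*z
∂g/∂z = 2*y
∇g at (-3, -1, 1) = (9, 2, -2)
∇g · b = (9)(-1) + (2)(-3) + (-2)(2) = -19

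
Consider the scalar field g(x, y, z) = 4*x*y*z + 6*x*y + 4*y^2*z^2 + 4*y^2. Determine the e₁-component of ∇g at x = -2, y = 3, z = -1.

(∇g)_1 = ∂g/∂x = 4*y*z + 6*y
At (-2, 3, -1): 6.

6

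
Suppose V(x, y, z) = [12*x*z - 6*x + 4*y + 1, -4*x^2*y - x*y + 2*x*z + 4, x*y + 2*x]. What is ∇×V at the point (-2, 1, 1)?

(∇×V)₁ = ∂V₃/∂y − ∂V₂/∂z = -x
(∇×V)₂ = ∂V₁/∂z − ∂V₃/∂x = 12*x - y - 2
(∇×V)₃ = ∂V₂/∂x − ∂V₁/∂y = -8*x*y - y + 2*z - 4
∇×V = (-x, 12*x - y - 2, -8*x*y - y + 2*z - 4)
At (-2, 1, 1): (2, -27, 13).

(2, -27, 13)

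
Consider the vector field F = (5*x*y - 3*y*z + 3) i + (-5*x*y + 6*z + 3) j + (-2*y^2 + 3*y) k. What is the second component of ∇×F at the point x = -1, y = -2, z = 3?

6

(∇×F)_2 = ∂F₁/∂z − ∂F₃/∂x
= -3*y − (0)
= -3*y
At (-1, -2, 3): 6.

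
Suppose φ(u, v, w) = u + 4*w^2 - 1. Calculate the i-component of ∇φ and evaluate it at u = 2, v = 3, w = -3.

(∇φ)_1 = ∂φ/∂u = 1
At (2, 3, -3): 1.

1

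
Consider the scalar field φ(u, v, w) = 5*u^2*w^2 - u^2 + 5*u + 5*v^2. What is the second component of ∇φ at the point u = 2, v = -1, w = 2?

(∇φ)_2 = ∂φ/∂v = 10*v
At (2, -1, 2): -10.

-10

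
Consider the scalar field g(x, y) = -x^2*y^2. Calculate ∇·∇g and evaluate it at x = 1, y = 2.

-10

∂²g/∂x² = -2*y^2
∂²g/∂y² = -2*x^2
∇²g = -2*x^2 - 2*y^2
At (1, 2): -10.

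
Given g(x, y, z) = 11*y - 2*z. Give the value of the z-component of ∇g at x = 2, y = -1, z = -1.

(∇g)_3 = ∂g/∂z = -2
At (2, -1, -1): -2.

-2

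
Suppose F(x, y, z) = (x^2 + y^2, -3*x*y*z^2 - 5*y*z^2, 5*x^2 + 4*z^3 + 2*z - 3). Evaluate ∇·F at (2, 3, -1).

∂F₁/∂x = 2*x
∂F₂/∂y = -3*x*z^2 - 5*z^2
∂F₃/∂z = 12*z^2 + 2
∇·F = -3*x*z^2 + 2*x + 7*z^2 + 2
At (2, 3, -1): 7.

7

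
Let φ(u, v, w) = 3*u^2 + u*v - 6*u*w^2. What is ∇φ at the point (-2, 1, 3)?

(-65, -2, 72)

∂φ/∂u = 6*u + v - 6*w^2
∂φ/∂v = u
∂φ/∂w = -12*u*w
∇φ = (6*u + v - 6*w^2, u, -12*u*w)
At (-2, 1, 3): (-65, -2, 72).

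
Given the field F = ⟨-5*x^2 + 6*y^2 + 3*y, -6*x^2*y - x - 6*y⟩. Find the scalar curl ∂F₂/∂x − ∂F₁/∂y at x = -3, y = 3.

∂F₂/∂x = -12*x*y - 1
∂F₁/∂y = 12*y + 3
Scalar curl = -12*x*y - 12*y - 4
At (-3, 3): 68.

68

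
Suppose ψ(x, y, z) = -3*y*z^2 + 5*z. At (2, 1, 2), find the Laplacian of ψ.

∂²ψ/∂x² = 0
∂²ψ/∂y² = 0
∂²ψ/∂z² = -6*y
∇²ψ = -6*y
At (2, 1, 2): -6.

-6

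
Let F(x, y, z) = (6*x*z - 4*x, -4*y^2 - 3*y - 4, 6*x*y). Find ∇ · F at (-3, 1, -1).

∂F₁/∂x = 6*z - 4
∂F₂/∂y = -8*y - 3
∂F₃/∂z = 0
∇·F = -8*y + 6*z - 7
At (-3, 1, -1): -21.

-21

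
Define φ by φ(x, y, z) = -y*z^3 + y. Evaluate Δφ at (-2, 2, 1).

-12

∂²φ/∂x² = 0
∂²φ/∂y² = 0
∂²φ/∂z² = -6*y*z
∇²φ = -6*y*z
At (-2, 2, 1): -12.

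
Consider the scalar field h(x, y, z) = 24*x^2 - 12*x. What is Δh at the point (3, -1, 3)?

∂²h/∂x² = 48
∂²h/∂y² = 0
∂²h/∂z² = 0
∇²h = 48
At (3, -1, 3): 48.

48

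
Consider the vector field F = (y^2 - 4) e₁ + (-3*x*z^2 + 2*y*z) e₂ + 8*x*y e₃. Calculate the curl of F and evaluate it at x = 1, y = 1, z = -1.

(∇×F)₁ = ∂F₃/∂y − ∂F₂/∂z = 6*x*z + 8*x - 2*y
(∇×F)₂ = ∂F₁/∂z − ∂F₃/∂x = -8*y
(∇×F)₃ = ∂F₂/∂x − ∂F₁/∂y = -2*y - 3*z^2
∇×F = (6*x*z + 8*x - 2*y, -8*y, -2*y - 3*z^2)
At (1, 1, -1): (0, -8, -5).

(0, -8, -5)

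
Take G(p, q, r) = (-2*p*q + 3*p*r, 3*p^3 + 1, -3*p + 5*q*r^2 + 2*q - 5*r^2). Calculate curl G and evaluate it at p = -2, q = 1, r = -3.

(∇×G)₁ = ∂G₃/∂q − ∂G₂/∂r = 5*r^2 + 2
(∇×G)₂ = ∂G₁/∂r − ∂G₃/∂p = 3*p + 3
(∇×G)₃ = ∂G₂/∂p − ∂G₁/∂q = 9*p^2 + 2*p
∇×G = (5*r^2 + 2, 3*p + 3, 9*p^2 + 2*p)
At (-2, 1, -3): (47, -3, 32).

(47, -3, 32)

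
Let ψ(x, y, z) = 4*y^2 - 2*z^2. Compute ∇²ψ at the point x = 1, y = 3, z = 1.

4

∂²ψ/∂x² = 0
∂²ψ/∂y² = 8
∂²ψ/∂z² = -4
∇²ψ = 4
At (1, 3, 1): 4.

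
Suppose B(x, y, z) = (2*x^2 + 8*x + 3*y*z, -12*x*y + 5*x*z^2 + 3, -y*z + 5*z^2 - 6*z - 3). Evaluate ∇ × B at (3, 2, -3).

(∇×B)₁ = ∂B₃/∂y − ∂B₂/∂z = -10*x*z - z
(∇×B)₂ = ∂B₁/∂z − ∂B₃/∂x = 3*y
(∇×B)₃ = ∂B₂/∂x − ∂B₁/∂y = -12*y + 5*z^2 - 3*z
∇×B = (-10*x*z - z, 3*y, -12*y + 5*z^2 - 3*z)
At (3, 2, -3): (93, 6, 30).

(93, 6, 30)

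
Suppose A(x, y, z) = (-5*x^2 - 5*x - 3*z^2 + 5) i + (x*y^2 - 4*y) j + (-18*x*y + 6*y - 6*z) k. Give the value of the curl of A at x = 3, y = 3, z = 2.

(∇×A)₁ = ∂A₃/∂y − ∂A₂/∂z = -18*x + 6
(∇×A)₂ = ∂A₁/∂z − ∂A₃/∂x = 18*y - 6*z
(∇×A)₃ = ∂A₂/∂x − ∂A₁/∂y = y^2
∇×A = (-18*x + 6, 18*y - 6*z, y^2)
At (3, 3, 2): (-48, 42, 9).

(-48, 42, 9)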